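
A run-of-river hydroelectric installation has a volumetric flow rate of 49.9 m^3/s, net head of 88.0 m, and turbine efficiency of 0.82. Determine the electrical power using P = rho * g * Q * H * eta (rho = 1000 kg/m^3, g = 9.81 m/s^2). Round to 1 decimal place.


Apply the hydropower formula P = rho * g * Q * H * eta
rho * g = 1000 * 9.81 = 9810.0
P = 9810.0 * 49.9 * 88.0 * 0.82
P = 35323691.0 W

35323691.0


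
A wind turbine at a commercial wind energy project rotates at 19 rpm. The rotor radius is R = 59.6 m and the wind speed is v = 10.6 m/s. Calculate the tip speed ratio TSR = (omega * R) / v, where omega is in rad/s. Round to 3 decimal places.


Convert rotational speed to rad/s:
  omega = 19 * 2 * pi / 60 = 1.9897 rad/s
Compute tip speed:
  v_tip = omega * R = 1.9897 * 59.6 = 118.585 m/s
Tip speed ratio:
  TSR = v_tip / v_wind = 118.585 / 10.6 = 11.187

11.187


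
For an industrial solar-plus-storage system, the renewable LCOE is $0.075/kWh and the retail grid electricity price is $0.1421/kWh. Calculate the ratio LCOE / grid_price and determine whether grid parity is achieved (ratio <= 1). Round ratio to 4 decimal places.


Compare LCOE to grid price:
  LCOE = $0.075/kWh, Grid price = $0.1421/kWh
  Ratio = LCOE / grid_price = 0.075 / 0.1421 = 0.5278
  Grid parity achieved (ratio <= 1)? yes

0.5278


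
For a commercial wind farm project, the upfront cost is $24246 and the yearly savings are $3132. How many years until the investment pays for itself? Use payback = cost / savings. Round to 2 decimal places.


Simple payback period = initial cost / annual savings
Payback = 24246 / 3132
Payback = 7.74 years

7.74


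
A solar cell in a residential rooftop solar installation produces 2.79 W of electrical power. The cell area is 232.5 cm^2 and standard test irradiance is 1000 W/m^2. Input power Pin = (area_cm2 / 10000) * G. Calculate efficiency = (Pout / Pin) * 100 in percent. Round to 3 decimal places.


First compute the input power:
  Pin = area_cm2 / 10000 * G = 232.5 / 10000 * 1000 = 23.25 W
Then compute efficiency:
  Efficiency = (Pout / Pin) * 100 = (2.79 / 23.25) * 100
  Efficiency = 12.000%

12.000


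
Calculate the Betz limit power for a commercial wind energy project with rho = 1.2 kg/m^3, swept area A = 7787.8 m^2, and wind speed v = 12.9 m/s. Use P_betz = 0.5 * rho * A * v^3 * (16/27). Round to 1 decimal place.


The Betz coefficient Cp_max = 16/27 = 0.5926
v^3 = 12.9^3 = 2146.689
P_betz = 0.5 * rho * A * v^3 * Cp_max
P_betz = 0.5 * 1.2 * 7787.8 * 2146.689 * 0.5926
P_betz = 5944172.3 W

5944172.3


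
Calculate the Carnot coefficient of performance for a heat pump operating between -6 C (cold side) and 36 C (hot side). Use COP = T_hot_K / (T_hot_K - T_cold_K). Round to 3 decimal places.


Convert to Kelvin:
  T_hot = 36 + 273.15 = 309.15 K
  T_cold = -6 + 273.15 = 267.15 K
Apply Carnot COP formula:
  COP = T_hot_K / (T_hot_K - T_cold_K) = 309.15 / 42.0
  COP = 7.361

7.361


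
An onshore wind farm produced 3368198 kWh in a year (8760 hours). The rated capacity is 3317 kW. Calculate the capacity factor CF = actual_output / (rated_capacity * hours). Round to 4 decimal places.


Capacity factor = actual output / maximum possible output
Maximum possible = rated * hours = 3317 * 8760 = 29056920 kWh
CF = 3368198 / 29056920
CF = 0.1159

0.1159


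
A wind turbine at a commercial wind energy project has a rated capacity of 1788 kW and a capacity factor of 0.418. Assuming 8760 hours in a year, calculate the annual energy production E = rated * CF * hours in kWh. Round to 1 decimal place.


Annual energy = rated_kW * capacity_factor * hours_per_year
Given: P_rated = 1788 kW, CF = 0.418, hours = 8760
E = 1788 * 0.418 * 8760
E = 6547083.8 kWh

6547083.8


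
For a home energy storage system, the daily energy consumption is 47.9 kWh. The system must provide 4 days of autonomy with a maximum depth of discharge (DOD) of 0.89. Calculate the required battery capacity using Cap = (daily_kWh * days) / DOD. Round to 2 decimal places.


Total energy needed = daily * days = 47.9 * 4 = 191.6 kWh
Account for depth of discharge:
  Cap = total_energy / DOD = 191.6 / 0.89
  Cap = 215.28 kWh

215.28


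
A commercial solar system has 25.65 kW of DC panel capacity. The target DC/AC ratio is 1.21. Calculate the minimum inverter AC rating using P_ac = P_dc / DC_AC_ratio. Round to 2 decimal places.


The inverter AC capacity is determined by the DC/AC ratio.
Given: P_dc = 25.65 kW, DC/AC ratio = 1.21
P_ac = P_dc / ratio = 25.65 / 1.21
P_ac = 21.20 kW

21.20


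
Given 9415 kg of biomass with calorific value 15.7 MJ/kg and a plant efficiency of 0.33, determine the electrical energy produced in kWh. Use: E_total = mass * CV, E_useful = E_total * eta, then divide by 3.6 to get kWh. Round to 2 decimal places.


Total energy = mass * CV = 9415 * 15.7 = 147815.5 MJ
Useful energy = total * eta = 147815.5 * 0.33 = 48779.12 MJ
Convert to kWh: 48779.12 / 3.6
Useful energy = 13549.75 kWh

13549.75


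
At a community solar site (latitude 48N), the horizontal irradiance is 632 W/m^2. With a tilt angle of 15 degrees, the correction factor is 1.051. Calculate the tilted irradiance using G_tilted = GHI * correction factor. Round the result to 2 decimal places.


Identify the given values:
  GHI = 632 W/m^2, tilt correction factor = 1.051
Apply the formula G_tilted = GHI * factor:
  G_tilted = 632 * 1.051
  G_tilted = 664.23 W/m^2

664.23


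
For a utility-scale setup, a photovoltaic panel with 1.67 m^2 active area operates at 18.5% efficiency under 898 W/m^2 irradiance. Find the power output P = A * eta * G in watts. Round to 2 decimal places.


Use the solar power formula P = A * eta * G.
Given: A = 1.67 m^2, eta = 0.185, G = 898 W/m^2
P = 1.67 * 0.185 * 898
P = 277.44 W

277.44


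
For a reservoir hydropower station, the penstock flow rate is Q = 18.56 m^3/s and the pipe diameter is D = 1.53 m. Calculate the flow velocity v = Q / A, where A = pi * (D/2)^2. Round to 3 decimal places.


Compute pipe cross-sectional area:
  A = pi * (D/2)^2 = pi * (1.53/2)^2 = 1.8385 m^2
Calculate velocity:
  v = Q / A = 18.56 / 1.8385
  v = 10.095 m/s

10.095


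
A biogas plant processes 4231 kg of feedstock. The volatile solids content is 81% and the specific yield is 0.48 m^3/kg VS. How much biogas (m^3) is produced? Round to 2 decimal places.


Compute volatile solids:
  VS = mass * VS_fraction = 4231 * 0.81 = 3427.11 kg
Calculate biogas volume:
  Biogas = VS * specific_yield = 3427.11 * 0.48
  Biogas = 1645.01 m^3

1645.01


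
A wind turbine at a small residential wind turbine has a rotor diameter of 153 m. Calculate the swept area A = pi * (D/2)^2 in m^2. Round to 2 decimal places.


Compute the rotor radius:
  r = D / 2 = 153 / 2 = 76.5 m
Calculate swept area:
  A = pi * r^2 = pi * 76.5^2
  A = 18385.39 m^2

18385.39


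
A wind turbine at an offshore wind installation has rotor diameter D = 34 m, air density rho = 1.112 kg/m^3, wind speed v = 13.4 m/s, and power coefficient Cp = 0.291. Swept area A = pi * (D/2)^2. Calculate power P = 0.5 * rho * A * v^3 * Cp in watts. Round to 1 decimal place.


Step 1 -- Compute swept area:
  A = pi * (D/2)^2 = pi * (34/2)^2 = 907.92 m^2
Step 2 -- Apply wind power equation:
  P = 0.5 * rho * A * v^3 * Cp
  v^3 = 13.4^3 = 2406.104
  P = 0.5 * 1.112 * 907.92 * 2406.104 * 0.291
  P = 353451.6 W

353451.6


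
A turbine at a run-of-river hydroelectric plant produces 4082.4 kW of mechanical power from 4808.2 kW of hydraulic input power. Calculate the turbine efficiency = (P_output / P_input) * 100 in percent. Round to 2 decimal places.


Turbine efficiency = (output power / input power) * 100
eta = (4082.4 / 4808.2) * 100
eta = 84.90%

84.90


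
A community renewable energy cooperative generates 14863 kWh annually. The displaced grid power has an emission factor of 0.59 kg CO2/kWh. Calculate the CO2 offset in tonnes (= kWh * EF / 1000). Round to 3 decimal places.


CO2 offset in kg = generation * emission_factor
CO2 offset = 14863 * 0.59 = 8769.17 kg
Convert to tonnes:
  CO2 offset = 8769.17 / 1000 = 8.769 tonnes

8.769


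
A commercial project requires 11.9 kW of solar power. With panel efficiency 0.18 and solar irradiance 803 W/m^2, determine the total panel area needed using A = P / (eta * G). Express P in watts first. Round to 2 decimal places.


Convert target power to watts: P = 11.9 * 1000 = 11900.0 W
Compute denominator: eta * G = 0.18 * 803 = 144.54
Required area A = P / (eta * G) = 11900.0 / 144.54
A = 82.33 m^2

82.33


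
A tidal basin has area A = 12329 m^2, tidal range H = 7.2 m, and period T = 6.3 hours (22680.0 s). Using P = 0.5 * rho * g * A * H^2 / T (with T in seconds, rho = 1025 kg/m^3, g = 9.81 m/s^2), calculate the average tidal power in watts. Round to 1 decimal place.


Convert period to seconds: T = 6.3 * 3600 = 22680.0 s
H^2 = 7.2^2 = 51.84
P = 0.5 * rho * g * A * H^2 / T
P = 0.5 * 1025 * 9.81 * 12329 * 51.84 / 22680.0
P = 141681.3 W

141681.3


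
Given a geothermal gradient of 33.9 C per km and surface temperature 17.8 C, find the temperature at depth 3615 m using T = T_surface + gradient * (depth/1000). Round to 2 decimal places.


Convert depth to km: 3615 / 1000 = 3.615 km
Temperature increase = gradient * depth_km = 33.9 * 3.615 = 122.55 C
Temperature at depth = T_surface + delta_T = 17.8 + 122.55
T = 140.35 C

140.35


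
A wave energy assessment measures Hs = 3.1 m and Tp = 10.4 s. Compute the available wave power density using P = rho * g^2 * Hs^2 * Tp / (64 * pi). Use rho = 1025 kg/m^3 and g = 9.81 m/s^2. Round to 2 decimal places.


Apply wave power formula:
  g^2 = 9.81^2 = 96.2361
  Hs^2 = 3.1^2 = 9.61
  Numerator = rho * g^2 * Hs^2 * Tp = 1025 * 96.2361 * 9.61 * 10.4 = 9858676.3
  Denominator = 64 * pi = 201.0619
  P = 9858676.3 / 201.0619 = 49033.03 W/m

49033.03


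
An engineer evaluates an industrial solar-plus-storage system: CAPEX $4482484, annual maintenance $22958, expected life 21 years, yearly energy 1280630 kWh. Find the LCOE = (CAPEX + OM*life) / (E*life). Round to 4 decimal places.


Total cost = CAPEX + OM * lifetime = 4482484 + 22958 * 21 = 4482484 + 482118 = 4964602
Total generation = annual * lifetime = 1280630 * 21 = 26893230 kWh
LCOE = 4964602 / 26893230
LCOE = 0.1846 $/kWh

0.1846


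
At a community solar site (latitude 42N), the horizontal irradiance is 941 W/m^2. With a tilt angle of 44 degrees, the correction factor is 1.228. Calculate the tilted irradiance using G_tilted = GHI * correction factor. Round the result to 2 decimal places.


Identify the given values:
  GHI = 941 W/m^2, tilt correction factor = 1.228
Apply the formula G_tilted = GHI * factor:
  G_tilted = 941 * 1.228
  G_tilted = 1155.55 W/m^2

1155.55


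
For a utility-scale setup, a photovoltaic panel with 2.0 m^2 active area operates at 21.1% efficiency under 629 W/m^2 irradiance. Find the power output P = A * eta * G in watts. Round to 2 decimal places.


Use the solar power formula P = A * eta * G.
Given: A = 2.0 m^2, eta = 0.211, G = 629 W/m^2
P = 2.0 * 0.211 * 629
P = 265.44 W

265.44


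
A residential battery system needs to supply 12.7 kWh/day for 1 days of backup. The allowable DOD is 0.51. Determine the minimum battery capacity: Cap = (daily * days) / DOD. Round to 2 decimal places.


Total energy needed = daily * days = 12.7 * 1 = 12.7 kWh
Account for depth of discharge:
  Cap = total_energy / DOD = 12.7 / 0.51
  Cap = 24.90 kWh

24.90


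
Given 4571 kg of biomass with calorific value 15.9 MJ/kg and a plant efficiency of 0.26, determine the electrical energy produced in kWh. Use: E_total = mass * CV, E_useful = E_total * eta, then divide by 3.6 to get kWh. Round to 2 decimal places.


Total energy = mass * CV = 4571 * 15.9 = 72678.9 MJ
Useful energy = total * eta = 72678.9 * 0.26 = 18896.51 MJ
Convert to kWh: 18896.51 / 3.6
Useful energy = 5249.03 kWh

5249.03


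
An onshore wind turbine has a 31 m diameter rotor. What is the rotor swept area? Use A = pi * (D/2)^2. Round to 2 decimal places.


Compute the rotor radius:
  r = D / 2 = 31 / 2 = 15.5 m
Calculate swept area:
  A = pi * r^2 = pi * 15.5^2
  A = 754.77 m^2

754.77


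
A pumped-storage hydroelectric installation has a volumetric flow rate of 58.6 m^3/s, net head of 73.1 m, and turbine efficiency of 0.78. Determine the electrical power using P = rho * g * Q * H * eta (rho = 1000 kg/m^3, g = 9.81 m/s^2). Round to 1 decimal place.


Apply the hydropower formula P = rho * g * Q * H * eta
rho * g = 1000 * 9.81 = 9810.0
P = 9810.0 * 58.6 * 73.1 * 0.78
P = 32777709.6 W

32777709.6


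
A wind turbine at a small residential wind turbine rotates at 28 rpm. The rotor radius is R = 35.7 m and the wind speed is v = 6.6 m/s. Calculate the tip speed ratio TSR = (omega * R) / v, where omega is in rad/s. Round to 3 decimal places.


Convert rotational speed to rad/s:
  omega = 28 * 2 * pi / 60 = 2.9322 rad/s
Compute tip speed:
  v_tip = omega * R = 2.9322 * 35.7 = 104.678 m/s
Tip speed ratio:
  TSR = v_tip / v_wind = 104.678 / 6.6 = 15.860

15.860


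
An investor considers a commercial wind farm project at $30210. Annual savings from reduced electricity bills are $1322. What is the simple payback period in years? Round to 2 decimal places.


Simple payback period = initial cost / annual savings
Payback = 30210 / 1322
Payback = 22.85 years

22.85


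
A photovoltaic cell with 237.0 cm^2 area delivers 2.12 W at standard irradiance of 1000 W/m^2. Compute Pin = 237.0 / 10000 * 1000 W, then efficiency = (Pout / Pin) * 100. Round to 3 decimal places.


First compute the input power:
  Pin = area_cm2 / 10000 * G = 237.0 / 10000 * 1000 = 23.7 W
Then compute efficiency:
  Efficiency = (Pout / Pin) * 100 = (2.12 / 23.7) * 100
  Efficiency = 8.945%

8.945


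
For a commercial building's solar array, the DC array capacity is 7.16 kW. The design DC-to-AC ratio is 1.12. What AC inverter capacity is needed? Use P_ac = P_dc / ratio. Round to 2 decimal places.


The inverter AC capacity is determined by the DC/AC ratio.
Given: P_dc = 7.16 kW, DC/AC ratio = 1.12
P_ac = P_dc / ratio = 7.16 / 1.12
P_ac = 6.39 kW

6.39


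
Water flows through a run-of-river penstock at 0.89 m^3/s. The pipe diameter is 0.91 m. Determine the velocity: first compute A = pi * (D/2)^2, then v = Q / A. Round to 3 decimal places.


Compute pipe cross-sectional area:
  A = pi * (D/2)^2 = pi * (0.91/2)^2 = 0.6504 m^2
Calculate velocity:
  v = Q / A = 0.89 / 0.6504
  v = 1.368 m/s

1.368


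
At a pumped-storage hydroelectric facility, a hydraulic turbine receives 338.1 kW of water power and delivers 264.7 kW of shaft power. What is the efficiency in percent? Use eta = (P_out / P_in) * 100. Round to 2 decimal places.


Turbine efficiency = (output power / input power) * 100
eta = (264.7 / 338.1) * 100
eta = 78.29%

78.29


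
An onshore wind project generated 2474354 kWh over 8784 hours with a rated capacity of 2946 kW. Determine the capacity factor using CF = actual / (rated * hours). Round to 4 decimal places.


Capacity factor = actual output / maximum possible output
Maximum possible = rated * hours = 2946 * 8784 = 25877664 kWh
CF = 2474354 / 25877664
CF = 0.0956

0.0956


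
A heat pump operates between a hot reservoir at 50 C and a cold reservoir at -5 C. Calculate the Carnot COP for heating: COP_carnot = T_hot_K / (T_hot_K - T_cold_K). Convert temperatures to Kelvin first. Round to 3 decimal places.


Convert to Kelvin:
  T_hot = 50 + 273.15 = 323.15 K
  T_cold = -5 + 273.15 = 268.15 K
Apply Carnot COP formula:
  COP = T_hot_K / (T_hot_K - T_cold_K) = 323.15 / 55.0
  COP = 5.875

5.875


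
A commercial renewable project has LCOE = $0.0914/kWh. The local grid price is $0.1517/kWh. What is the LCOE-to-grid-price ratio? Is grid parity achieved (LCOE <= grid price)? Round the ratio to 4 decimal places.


Compare LCOE to grid price:
  LCOE = $0.0914/kWh, Grid price = $0.1517/kWh
  Ratio = LCOE / grid_price = 0.0914 / 0.1517 = 0.6025
  Grid parity achieved (ratio <= 1)? yes

0.6025


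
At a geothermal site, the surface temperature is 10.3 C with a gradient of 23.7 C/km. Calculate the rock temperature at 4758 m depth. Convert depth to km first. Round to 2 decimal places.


Convert depth to km: 4758 / 1000 = 4.758 km
Temperature increase = gradient * depth_km = 23.7 * 4.758 = 112.76 C
Temperature at depth = T_surface + delta_T = 10.3 + 112.76
T = 123.06 C

123.06


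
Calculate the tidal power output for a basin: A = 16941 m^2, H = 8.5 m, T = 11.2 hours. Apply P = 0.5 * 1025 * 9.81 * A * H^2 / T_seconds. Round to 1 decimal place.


Convert period to seconds: T = 11.2 * 3600 = 40320.0 s
H^2 = 8.5^2 = 72.25
P = 0.5 * rho * g * A * H^2 / T
P = 0.5 * 1025 * 9.81 * 16941 * 72.25 / 40320.0
P = 152622.7 W

152622.7


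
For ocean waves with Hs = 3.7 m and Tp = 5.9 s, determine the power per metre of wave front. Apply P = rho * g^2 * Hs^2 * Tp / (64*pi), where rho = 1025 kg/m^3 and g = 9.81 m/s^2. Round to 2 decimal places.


Apply wave power formula:
  g^2 = 9.81^2 = 96.2361
  Hs^2 = 3.7^2 = 13.69
  Numerator = rho * g^2 * Hs^2 * Tp = 1025 * 96.2361 * 13.69 * 5.9 = 7967413.18
  Denominator = 64 * pi = 201.0619
  P = 7967413.18 / 201.0619 = 39626.66 W/m

39626.66


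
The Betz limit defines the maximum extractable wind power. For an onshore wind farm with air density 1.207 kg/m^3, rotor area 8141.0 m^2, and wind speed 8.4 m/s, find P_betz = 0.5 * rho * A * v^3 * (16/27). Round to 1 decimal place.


The Betz coefficient Cp_max = 16/27 = 0.5926
v^3 = 8.4^3 = 592.704
P_betz = 0.5 * rho * A * v^3 * Cp_max
P_betz = 0.5 * 1.207 * 8141.0 * 592.704 * 0.5926
P_betz = 1725635.7 W

1725635.7


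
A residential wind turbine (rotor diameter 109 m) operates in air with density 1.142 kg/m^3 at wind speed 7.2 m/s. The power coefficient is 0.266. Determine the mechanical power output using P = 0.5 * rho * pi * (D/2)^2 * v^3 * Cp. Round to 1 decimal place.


Step 1 -- Compute swept area:
  A = pi * (D/2)^2 = pi * (109/2)^2 = 9331.32 m^2
Step 2 -- Apply wind power equation:
  P = 0.5 * rho * A * v^3 * Cp
  v^3 = 7.2^3 = 373.248
  P = 0.5 * 1.142 * 9331.32 * 373.248 * 0.266
  P = 529003.0 W

529003.0


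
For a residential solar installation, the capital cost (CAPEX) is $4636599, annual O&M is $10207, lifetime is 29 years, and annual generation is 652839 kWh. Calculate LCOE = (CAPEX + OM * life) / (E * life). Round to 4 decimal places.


Total cost = CAPEX + OM * lifetime = 4636599 + 10207 * 29 = 4636599 + 296003 = 4932602
Total generation = annual * lifetime = 652839 * 29 = 18932331 kWh
LCOE = 4932602 / 18932331
LCOE = 0.2605 $/kWh

0.2605


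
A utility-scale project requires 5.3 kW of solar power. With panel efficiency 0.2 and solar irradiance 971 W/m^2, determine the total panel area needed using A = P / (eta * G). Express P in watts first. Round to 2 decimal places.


Convert target power to watts: P = 5.3 * 1000 = 5300.0 W
Compute denominator: eta * G = 0.2 * 971 = 194.2
Required area A = P / (eta * G) = 5300.0 / 194.2
A = 27.29 m^2

27.29


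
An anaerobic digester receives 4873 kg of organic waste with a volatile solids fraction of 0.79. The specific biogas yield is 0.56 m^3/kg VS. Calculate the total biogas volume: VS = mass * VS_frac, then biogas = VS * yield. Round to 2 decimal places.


Compute volatile solids:
  VS = mass * VS_fraction = 4873 * 0.79 = 3849.67 kg
Calculate biogas volume:
  Biogas = VS * specific_yield = 3849.67 * 0.56
  Biogas = 2155.82 m^3

2155.82


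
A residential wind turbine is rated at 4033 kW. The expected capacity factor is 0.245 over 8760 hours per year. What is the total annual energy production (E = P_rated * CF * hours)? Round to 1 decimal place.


Annual energy = rated_kW * capacity_factor * hours_per_year
Given: P_rated = 4033 kW, CF = 0.245, hours = 8760
E = 4033 * 0.245 * 8760
E = 8655624.6 kWh

8655624.6


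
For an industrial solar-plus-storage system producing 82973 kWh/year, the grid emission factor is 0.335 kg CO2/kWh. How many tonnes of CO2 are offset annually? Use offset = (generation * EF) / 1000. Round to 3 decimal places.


CO2 offset in kg = generation * emission_factor
CO2 offset = 82973 * 0.335 = 27795.96 kg
Convert to tonnes:
  CO2 offset = 27795.96 / 1000 = 27.796 tonnes

27.796


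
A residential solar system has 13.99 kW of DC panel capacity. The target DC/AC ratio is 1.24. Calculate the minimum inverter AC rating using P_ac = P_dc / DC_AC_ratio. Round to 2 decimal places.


The inverter AC capacity is determined by the DC/AC ratio.
Given: P_dc = 13.99 kW, DC/AC ratio = 1.24
P_ac = P_dc / ratio = 13.99 / 1.24
P_ac = 11.28 kW

11.28


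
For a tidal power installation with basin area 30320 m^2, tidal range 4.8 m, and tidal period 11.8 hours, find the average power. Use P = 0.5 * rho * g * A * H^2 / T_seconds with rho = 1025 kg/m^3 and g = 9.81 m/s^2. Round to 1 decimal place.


Convert period to seconds: T = 11.8 * 3600 = 42480.0 s
H^2 = 4.8^2 = 23.04
P = 0.5 * rho * g * A * H^2 / T
P = 0.5 * 1025 * 9.81 * 30320 * 23.04 / 42480.0
P = 82678.0 W

82678.0


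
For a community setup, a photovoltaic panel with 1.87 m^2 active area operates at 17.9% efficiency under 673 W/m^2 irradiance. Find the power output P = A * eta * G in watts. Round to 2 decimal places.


Use the solar power formula P = A * eta * G.
Given: A = 1.87 m^2, eta = 0.179, G = 673 W/m^2
P = 1.87 * 0.179 * 673
P = 225.27 W

225.27


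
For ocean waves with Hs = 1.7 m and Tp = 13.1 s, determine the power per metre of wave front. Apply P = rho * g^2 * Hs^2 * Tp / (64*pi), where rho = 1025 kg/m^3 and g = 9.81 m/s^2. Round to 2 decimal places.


Apply wave power formula:
  g^2 = 9.81^2 = 96.2361
  Hs^2 = 1.7^2 = 2.89
  Numerator = rho * g^2 * Hs^2 * Tp = 1025 * 96.2361 * 2.89 * 13.1 = 3734487.57
  Denominator = 64 * pi = 201.0619
  P = 3734487.57 / 201.0619 = 18573.82 W/m

18573.82


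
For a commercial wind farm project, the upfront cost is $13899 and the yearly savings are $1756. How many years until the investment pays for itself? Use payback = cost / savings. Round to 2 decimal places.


Simple payback period = initial cost / annual savings
Payback = 13899 / 1756
Payback = 7.92 years

7.92


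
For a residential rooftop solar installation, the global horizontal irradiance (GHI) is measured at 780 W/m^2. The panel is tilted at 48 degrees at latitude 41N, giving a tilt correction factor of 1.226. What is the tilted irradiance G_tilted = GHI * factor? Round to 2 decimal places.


Identify the given values:
  GHI = 780 W/m^2, tilt correction factor = 1.226
Apply the formula G_tilted = GHI * factor:
  G_tilted = 780 * 1.226
  G_tilted = 956.28 W/m^2

956.28


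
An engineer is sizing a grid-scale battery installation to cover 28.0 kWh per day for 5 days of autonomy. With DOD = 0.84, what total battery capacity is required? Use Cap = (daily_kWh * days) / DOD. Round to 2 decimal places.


Total energy needed = daily * days = 28.0 * 5 = 140.0 kWh
Account for depth of discharge:
  Cap = total_energy / DOD = 140.0 / 0.84
  Cap = 166.67 kWh

166.67


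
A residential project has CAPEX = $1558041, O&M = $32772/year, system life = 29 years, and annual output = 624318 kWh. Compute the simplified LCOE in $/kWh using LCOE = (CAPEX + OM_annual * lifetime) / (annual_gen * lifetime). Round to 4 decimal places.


Total cost = CAPEX + OM * lifetime = 1558041 + 32772 * 29 = 1558041 + 950388 = 2508429
Total generation = annual * lifetime = 624318 * 29 = 18105222 kWh
LCOE = 2508429 / 18105222
LCOE = 0.1385 $/kWh

0.1385


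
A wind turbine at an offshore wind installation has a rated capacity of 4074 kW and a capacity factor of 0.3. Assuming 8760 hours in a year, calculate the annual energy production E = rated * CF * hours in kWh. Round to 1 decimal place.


Annual energy = rated_kW * capacity_factor * hours_per_year
Given: P_rated = 4074 kW, CF = 0.3, hours = 8760
E = 4074 * 0.3 * 8760
E = 10706472.0 kWh

10706472.0


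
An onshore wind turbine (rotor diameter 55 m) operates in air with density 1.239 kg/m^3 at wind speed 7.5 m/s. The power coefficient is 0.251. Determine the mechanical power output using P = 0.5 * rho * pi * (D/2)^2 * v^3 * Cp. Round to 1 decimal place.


Step 1 -- Compute swept area:
  A = pi * (D/2)^2 = pi * (55/2)^2 = 2375.83 m^2
Step 2 -- Apply wind power equation:
  P = 0.5 * rho * A * v^3 * Cp
  v^3 = 7.5^3 = 421.875
  P = 0.5 * 1.239 * 2375.83 * 421.875 * 0.251
  P = 155852.6 W

155852.6


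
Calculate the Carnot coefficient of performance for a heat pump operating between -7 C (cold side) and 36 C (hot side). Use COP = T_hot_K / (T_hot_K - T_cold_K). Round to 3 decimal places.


Convert to Kelvin:
  T_hot = 36 + 273.15 = 309.15 K
  T_cold = -7 + 273.15 = 266.15 K
Apply Carnot COP formula:
  COP = T_hot_K / (T_hot_K - T_cold_K) = 309.15 / 43.0
  COP = 7.190

7.190


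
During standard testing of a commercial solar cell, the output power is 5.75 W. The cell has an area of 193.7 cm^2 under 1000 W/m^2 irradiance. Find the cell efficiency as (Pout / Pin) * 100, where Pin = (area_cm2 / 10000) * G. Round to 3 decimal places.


First compute the input power:
  Pin = area_cm2 / 10000 * G = 193.7 / 10000 * 1000 = 19.37 W
Then compute efficiency:
  Efficiency = (Pout / Pin) * 100 = (5.75 / 19.37) * 100
  Efficiency = 29.685%

29.685


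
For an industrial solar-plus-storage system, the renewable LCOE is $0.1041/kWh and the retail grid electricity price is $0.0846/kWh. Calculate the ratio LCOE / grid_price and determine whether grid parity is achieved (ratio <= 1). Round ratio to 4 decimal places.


Compare LCOE to grid price:
  LCOE = $0.1041/kWh, Grid price = $0.0846/kWh
  Ratio = LCOE / grid_price = 0.1041 / 0.0846 = 1.2305
  Grid parity achieved (ratio <= 1)? no

1.2305


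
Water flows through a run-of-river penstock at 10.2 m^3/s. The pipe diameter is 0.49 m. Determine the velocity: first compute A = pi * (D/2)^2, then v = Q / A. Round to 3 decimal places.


Compute pipe cross-sectional area:
  A = pi * (D/2)^2 = pi * (0.49/2)^2 = 0.1886 m^2
Calculate velocity:
  v = Q / A = 10.2 / 0.1886
  v = 54.090 m/s

54.090


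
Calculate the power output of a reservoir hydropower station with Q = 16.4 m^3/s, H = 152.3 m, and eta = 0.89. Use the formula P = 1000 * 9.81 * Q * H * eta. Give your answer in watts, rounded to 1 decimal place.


Apply the hydropower formula P = rho * g * Q * H * eta
rho * g = 1000 * 9.81 = 9810.0
P = 9810.0 * 16.4 * 152.3 * 0.89
P = 21807343.5 W

21807343.5


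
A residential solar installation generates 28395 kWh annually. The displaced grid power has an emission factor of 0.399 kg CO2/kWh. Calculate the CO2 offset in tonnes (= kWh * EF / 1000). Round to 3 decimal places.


CO2 offset in kg = generation * emission_factor
CO2 offset = 28395 * 0.399 = 11329.61 kg
Convert to tonnes:
  CO2 offset = 11329.61 / 1000 = 11.330 tonnes

11.330


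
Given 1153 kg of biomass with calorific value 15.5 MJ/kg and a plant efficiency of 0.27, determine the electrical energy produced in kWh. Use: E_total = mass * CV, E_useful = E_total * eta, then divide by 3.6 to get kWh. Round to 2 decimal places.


Total energy = mass * CV = 1153 * 15.5 = 17871.5 MJ
Useful energy = total * eta = 17871.5 * 0.27 = 4825.31 MJ
Convert to kWh: 4825.31 / 3.6
Useful energy = 1340.36 kWh

1340.36


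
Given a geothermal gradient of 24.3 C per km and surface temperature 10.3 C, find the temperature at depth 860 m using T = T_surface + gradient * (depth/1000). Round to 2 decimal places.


Convert depth to km: 860 / 1000 = 0.86 km
Temperature increase = gradient * depth_km = 24.3 * 0.86 = 20.9 C
Temperature at depth = T_surface + delta_T = 10.3 + 20.9
T = 31.20 C

31.20


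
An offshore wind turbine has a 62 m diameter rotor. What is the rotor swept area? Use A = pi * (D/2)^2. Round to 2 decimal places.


Compute the rotor radius:
  r = D / 2 = 62 / 2 = 31.0 m
Calculate swept area:
  A = pi * r^2 = pi * 31.0^2
  A = 3019.07 m^2

3019.07


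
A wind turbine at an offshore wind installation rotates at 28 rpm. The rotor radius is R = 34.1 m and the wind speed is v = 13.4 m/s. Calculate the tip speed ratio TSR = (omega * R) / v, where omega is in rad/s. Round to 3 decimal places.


Convert rotational speed to rad/s:
  omega = 28 * 2 * pi / 60 = 2.9322 rad/s
Compute tip speed:
  v_tip = omega * R = 2.9322 * 34.1 = 99.986 m/s
Tip speed ratio:
  TSR = v_tip / v_wind = 99.986 / 13.4 = 7.462

7.462


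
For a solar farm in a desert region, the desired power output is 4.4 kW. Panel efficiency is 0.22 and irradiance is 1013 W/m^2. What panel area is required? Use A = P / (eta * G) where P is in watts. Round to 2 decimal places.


Convert target power to watts: P = 4.4 * 1000 = 4400.0 W
Compute denominator: eta * G = 0.22 * 1013 = 222.86
Required area A = P / (eta * G) = 4400.0 / 222.86
A = 19.74 m^2

19.74


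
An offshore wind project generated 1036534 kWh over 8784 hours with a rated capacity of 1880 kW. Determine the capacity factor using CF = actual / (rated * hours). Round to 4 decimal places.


Capacity factor = actual output / maximum possible output
Maximum possible = rated * hours = 1880 * 8784 = 16513920 kWh
CF = 1036534 / 16513920
CF = 0.0628

0.0628


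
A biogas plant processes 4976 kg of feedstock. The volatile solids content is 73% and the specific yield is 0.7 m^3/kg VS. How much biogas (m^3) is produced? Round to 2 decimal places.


Compute volatile solids:
  VS = mass * VS_fraction = 4976 * 0.73 = 3632.48 kg
Calculate biogas volume:
  Biogas = VS * specific_yield = 3632.48 * 0.7
  Biogas = 2542.74 m^3

2542.74


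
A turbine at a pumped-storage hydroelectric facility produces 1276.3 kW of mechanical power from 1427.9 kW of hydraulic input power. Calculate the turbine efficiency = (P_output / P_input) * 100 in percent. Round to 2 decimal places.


Turbine efficiency = (output power / input power) * 100
eta = (1276.3 / 1427.9) * 100
eta = 89.38%

89.38


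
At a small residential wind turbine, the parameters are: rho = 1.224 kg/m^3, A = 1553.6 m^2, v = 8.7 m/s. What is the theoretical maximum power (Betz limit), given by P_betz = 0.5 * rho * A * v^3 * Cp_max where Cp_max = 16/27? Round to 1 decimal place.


The Betz coefficient Cp_max = 16/27 = 0.5926
v^3 = 8.7^3 = 658.503
P_betz = 0.5 * rho * A * v^3 * Cp_max
P_betz = 0.5 * 1.224 * 1553.6 * 658.503 * 0.5926
P_betz = 371026.2 W

371026.2


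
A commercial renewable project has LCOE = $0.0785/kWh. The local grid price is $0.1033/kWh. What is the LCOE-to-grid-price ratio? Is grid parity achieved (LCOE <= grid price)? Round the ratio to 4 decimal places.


Compare LCOE to grid price:
  LCOE = $0.0785/kWh, Grid price = $0.1033/kWh
  Ratio = LCOE / grid_price = 0.0785 / 0.1033 = 0.7599
  Grid parity achieved (ratio <= 1)? yes

0.7599


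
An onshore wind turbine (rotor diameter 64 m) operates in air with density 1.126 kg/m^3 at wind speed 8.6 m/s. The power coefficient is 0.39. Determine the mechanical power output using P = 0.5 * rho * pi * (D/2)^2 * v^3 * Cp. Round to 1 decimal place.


Step 1 -- Compute swept area:
  A = pi * (D/2)^2 = pi * (64/2)^2 = 3216.99 m^2
Step 2 -- Apply wind power equation:
  P = 0.5 * rho * A * v^3 * Cp
  v^3 = 8.6^3 = 636.056
  P = 0.5 * 1.126 * 3216.99 * 636.056 * 0.39
  P = 449281.1 W

449281.1


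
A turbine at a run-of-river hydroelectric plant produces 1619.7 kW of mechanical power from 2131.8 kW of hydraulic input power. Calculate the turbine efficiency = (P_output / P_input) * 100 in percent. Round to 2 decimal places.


Turbine efficiency = (output power / input power) * 100
eta = (1619.7 / 2131.8) * 100
eta = 75.98%

75.98


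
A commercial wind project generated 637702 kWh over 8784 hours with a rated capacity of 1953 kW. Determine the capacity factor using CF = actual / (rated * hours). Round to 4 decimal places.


Capacity factor = actual output / maximum possible output
Maximum possible = rated * hours = 1953 * 8784 = 17155152 kWh
CF = 637702 / 17155152
CF = 0.0372

0.0372


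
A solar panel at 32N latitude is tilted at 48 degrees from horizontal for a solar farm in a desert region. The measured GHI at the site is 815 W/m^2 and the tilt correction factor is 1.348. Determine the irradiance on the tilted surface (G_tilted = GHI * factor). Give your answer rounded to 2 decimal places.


Identify the given values:
  GHI = 815 W/m^2, tilt correction factor = 1.348
Apply the formula G_tilted = GHI * factor:
  G_tilted = 815 * 1.348
  G_tilted = 1098.62 W/m^2

1098.62


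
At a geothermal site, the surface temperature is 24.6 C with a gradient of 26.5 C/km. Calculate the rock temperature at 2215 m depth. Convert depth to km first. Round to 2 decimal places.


Convert depth to km: 2215 / 1000 = 2.215 km
Temperature increase = gradient * depth_km = 26.5 * 2.215 = 58.7 C
Temperature at depth = T_surface + delta_T = 24.6 + 58.7
T = 83.30 C

83.30


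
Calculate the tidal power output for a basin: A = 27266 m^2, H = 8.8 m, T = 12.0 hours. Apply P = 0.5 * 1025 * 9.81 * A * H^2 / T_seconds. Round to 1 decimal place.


Convert period to seconds: T = 12.0 * 3600 = 43200.0 s
H^2 = 8.8^2 = 77.44
P = 0.5 * rho * g * A * H^2 / T
P = 0.5 * 1025 * 9.81 * 27266 * 77.44 / 43200.0
P = 245734.4 W

245734.4


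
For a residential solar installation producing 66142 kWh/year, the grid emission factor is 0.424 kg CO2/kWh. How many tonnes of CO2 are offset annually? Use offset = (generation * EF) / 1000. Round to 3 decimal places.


CO2 offset in kg = generation * emission_factor
CO2 offset = 66142 * 0.424 = 28044.21 kg
Convert to tonnes:
  CO2 offset = 28044.21 / 1000 = 28.044 tonnes

28.044


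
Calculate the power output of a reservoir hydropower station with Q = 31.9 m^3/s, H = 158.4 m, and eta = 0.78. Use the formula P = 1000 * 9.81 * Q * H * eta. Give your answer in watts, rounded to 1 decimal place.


Apply the hydropower formula P = rho * g * Q * H * eta
rho * g = 1000 * 9.81 = 9810.0
P = 9810.0 * 31.9 * 158.4 * 0.78
P = 38664239.3 W

38664239.3


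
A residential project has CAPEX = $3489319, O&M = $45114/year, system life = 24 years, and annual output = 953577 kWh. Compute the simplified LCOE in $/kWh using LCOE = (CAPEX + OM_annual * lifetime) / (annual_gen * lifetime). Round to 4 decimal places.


Total cost = CAPEX + OM * lifetime = 3489319 + 45114 * 24 = 3489319 + 1082736 = 4572055
Total generation = annual * lifetime = 953577 * 24 = 22885848 kWh
LCOE = 4572055 / 22885848
LCOE = 0.1998 $/kWh

0.1998


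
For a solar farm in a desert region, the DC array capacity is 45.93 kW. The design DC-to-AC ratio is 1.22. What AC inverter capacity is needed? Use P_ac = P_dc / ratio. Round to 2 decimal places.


The inverter AC capacity is determined by the DC/AC ratio.
Given: P_dc = 45.93 kW, DC/AC ratio = 1.22
P_ac = P_dc / ratio = 45.93 / 1.22
P_ac = 37.65 kW

37.65


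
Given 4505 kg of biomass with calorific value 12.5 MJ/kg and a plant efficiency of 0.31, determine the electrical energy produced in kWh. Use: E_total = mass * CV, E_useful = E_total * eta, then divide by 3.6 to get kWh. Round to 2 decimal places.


Total energy = mass * CV = 4505 * 12.5 = 56312.5 MJ
Useful energy = total * eta = 56312.5 * 0.31 = 17456.88 MJ
Convert to kWh: 17456.88 / 3.6
Useful energy = 4849.13 kWh

4849.13


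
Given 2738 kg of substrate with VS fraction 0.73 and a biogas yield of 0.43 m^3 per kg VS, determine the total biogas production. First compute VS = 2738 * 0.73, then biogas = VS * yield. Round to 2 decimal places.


Compute volatile solids:
  VS = mass * VS_fraction = 2738 * 0.73 = 1998.74 kg
Calculate biogas volume:
  Biogas = VS * specific_yield = 1998.74 * 0.43
  Biogas = 859.46 m^3

859.46


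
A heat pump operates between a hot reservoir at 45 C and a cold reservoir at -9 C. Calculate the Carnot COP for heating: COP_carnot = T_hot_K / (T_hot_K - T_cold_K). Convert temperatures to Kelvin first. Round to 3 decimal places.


Convert to Kelvin:
  T_hot = 45 + 273.15 = 318.15 K
  T_cold = -9 + 273.15 = 264.15 K
Apply Carnot COP formula:
  COP = T_hot_K / (T_hot_K - T_cold_K) = 318.15 / 54.0
  COP = 5.892

5.892


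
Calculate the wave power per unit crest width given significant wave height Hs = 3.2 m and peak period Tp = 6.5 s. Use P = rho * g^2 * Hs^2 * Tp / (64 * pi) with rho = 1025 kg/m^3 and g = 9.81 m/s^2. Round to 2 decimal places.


Apply wave power formula:
  g^2 = 9.81^2 = 96.2361
  Hs^2 = 3.2^2 = 10.24
  Numerator = rho * g^2 * Hs^2 * Tp = 1025 * 96.2361 * 10.24 * 6.5 = 6565611.69
  Denominator = 64 * pi = 201.0619
  P = 6565611.69 / 201.0619 = 32654.67 W/m

32654.67


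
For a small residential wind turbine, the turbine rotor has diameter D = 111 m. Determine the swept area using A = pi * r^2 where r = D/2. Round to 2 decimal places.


Compute the rotor radius:
  r = D / 2 = 111 / 2 = 55.5 m
Calculate swept area:
  A = pi * r^2 = pi * 55.5^2
  A = 9676.89 m^2

9676.89


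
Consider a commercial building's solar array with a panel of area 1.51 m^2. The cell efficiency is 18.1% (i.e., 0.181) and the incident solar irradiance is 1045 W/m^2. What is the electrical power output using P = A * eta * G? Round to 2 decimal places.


Use the solar power formula P = A * eta * G.
Given: A = 1.51 m^2, eta = 0.181, G = 1045 W/m^2
P = 1.51 * 0.181 * 1045
P = 285.61 W

285.61


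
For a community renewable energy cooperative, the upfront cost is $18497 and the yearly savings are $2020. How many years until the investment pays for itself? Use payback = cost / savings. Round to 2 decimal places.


Simple payback period = initial cost / annual savings
Payback = 18497 / 2020
Payback = 9.16 years

9.16


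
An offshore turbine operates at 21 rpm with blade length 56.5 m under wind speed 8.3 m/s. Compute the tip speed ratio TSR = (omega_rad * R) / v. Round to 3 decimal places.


Convert rotational speed to rad/s:
  omega = 21 * 2 * pi / 60 = 2.1991 rad/s
Compute tip speed:
  v_tip = omega * R = 2.1991 * 56.5 = 124.25 m/s
Tip speed ratio:
  TSR = v_tip / v_wind = 124.25 / 8.3 = 14.970

14.970


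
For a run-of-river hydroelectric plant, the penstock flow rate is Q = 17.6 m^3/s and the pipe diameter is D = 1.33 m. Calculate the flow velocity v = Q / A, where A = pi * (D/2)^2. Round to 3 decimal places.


Compute pipe cross-sectional area:
  A = pi * (D/2)^2 = pi * (1.33/2)^2 = 1.3893 m^2
Calculate velocity:
  v = Q / A = 17.6 / 1.3893
  v = 12.668 m/s

12.668


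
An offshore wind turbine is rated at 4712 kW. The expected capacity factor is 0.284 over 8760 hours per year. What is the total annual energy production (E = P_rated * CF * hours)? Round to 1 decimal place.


Annual energy = rated_kW * capacity_factor * hours_per_year
Given: P_rated = 4712 kW, CF = 0.284, hours = 8760
E = 4712 * 0.284 * 8760
E = 11722702.1 kWh

11722702.1


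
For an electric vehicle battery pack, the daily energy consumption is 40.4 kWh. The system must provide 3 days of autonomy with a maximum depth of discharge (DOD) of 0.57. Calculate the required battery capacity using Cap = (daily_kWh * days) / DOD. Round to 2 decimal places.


Total energy needed = daily * days = 40.4 * 3 = 121.2 kWh
Account for depth of discharge:
  Cap = total_energy / DOD = 121.2 / 0.57
  Cap = 212.63 kWh

212.63


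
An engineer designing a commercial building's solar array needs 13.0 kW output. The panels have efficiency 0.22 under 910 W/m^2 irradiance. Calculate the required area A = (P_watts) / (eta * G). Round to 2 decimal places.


Convert target power to watts: P = 13.0 * 1000 = 13000.0 W
Compute denominator: eta * G = 0.22 * 910 = 200.2
Required area A = P / (eta * G) = 13000.0 / 200.2
A = 64.94 m^2

64.94


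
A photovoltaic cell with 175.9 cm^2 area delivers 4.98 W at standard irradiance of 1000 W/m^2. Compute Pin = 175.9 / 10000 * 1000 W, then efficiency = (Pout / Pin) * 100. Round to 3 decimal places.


First compute the input power:
  Pin = area_cm2 / 10000 * G = 175.9 / 10000 * 1000 = 17.59 W
Then compute efficiency:
  Efficiency = (Pout / Pin) * 100 = (4.98 / 17.59) * 100
  Efficiency = 28.312%

28.312
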